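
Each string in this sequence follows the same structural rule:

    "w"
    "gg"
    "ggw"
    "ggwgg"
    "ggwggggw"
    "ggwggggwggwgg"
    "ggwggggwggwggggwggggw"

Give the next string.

ggwggggwggwggggwggggwggwggggwggwgg

This is a Fibonacci-style word recurrence s(k) = s(k−1)·s(k−2): e.g. gg·w = ggw.
Continuing: ggwggggwggwggggwggggw · ggwggggwggwgg gives term 8.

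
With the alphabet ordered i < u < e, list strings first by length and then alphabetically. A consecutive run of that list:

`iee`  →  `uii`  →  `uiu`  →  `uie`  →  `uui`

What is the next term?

uuu

Treat uui as a base-3 numeral over the given alphabet and add one, carrying through any trailing e's.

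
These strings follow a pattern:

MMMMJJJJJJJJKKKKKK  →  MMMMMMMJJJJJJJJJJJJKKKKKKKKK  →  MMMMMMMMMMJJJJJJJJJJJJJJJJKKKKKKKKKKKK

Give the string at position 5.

MMMMMMMMMMMMMMMMJJJJJJJJJJJJJJJJJJJJJJJJKKKKKKKKKKKKKKKKKK

Reading off run lengths: M runs 4, 7, 10; J runs 8, 12, 16; K runs 6, 9, 12 — each is linear in n, where the shown terms are n = 2, 3, 4.
For term 5, n = 6, so the run lengths are 16, 24, 18.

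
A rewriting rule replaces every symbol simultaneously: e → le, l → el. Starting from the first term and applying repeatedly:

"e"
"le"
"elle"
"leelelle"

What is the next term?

Apply φ to leelelle symbol by symbol: l→el, e→le, e→le, l→el, e→le, l→el, l→el, e→le; joined: el le le el le el el le.

elleleelleelelle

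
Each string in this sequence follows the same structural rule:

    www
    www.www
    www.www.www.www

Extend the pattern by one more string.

www.www.www.www.www.www.www.www

Every step duplicates the string with '.' between the halves.
So the next term is two copies of www.www.www.www with '.' between the halves.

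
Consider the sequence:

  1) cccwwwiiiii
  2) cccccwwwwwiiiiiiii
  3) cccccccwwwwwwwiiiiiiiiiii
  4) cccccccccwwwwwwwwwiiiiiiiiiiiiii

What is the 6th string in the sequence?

cccccccccccccwwwwwwwwwwwwwiiiiiiiiiiiiiiiiiiii

Each string has the form c^{2n+1} w^{2n+1} i^{3n+2} (n = 1, 2, …).
At n = 6 the blocks have lengths 13, 13, 20.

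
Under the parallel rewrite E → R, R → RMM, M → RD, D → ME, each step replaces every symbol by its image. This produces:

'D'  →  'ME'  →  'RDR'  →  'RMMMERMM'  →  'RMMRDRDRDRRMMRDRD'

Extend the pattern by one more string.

RMMRDRDRMMMERMMMERMMMERMMRMMRDRDRMMMERMMME

φ(RMMRDRDRDRRMMRDRD) expands symbol-by-symbol to RMM RD RD RMM ME RMM ME RMM ME RMM RMM RD RD RMM ME RMM ME; joining the 17 pieces gives the next term.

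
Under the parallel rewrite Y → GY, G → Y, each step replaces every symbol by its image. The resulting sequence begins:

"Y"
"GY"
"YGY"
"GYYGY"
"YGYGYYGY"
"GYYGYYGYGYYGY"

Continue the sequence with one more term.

Rewriting the 13 symbols of GYYGYYGYGYYGY one by one yields Y GY GY Y GY GY Y GY Y GY GY Y GY; concatenated:

YGYGYYGYGYYGYYGYGYYGY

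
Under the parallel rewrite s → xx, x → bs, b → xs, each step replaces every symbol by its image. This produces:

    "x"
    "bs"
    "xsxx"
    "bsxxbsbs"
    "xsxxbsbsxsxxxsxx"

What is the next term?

bsxxbsbsxsxxxsxxbsxxbsbsbsxxbsbs

φ(xsxxbsbsxsxxxsxx) expands symbol-by-symbol to bs xx bs bs xs xx xs xx bs xx bs bs bs xx bs bs; joining the 16 pieces gives the next term.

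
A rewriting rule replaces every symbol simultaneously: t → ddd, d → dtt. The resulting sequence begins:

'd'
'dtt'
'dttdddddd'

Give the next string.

dttdddddddttdttdttdttdttdtt

Rewriting each symbol of dttdddddd: d→dtt, t→ddd, t→ddd, d→dtt, d→dtt, d→dtt, d→dtt, d→dtt, d→dtt, which concatenates to dtt ddd ddd dtt dtt dtt dtt dtt dtt.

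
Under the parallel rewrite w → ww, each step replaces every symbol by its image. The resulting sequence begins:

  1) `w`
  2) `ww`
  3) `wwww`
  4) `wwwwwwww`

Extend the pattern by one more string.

wwwwwwwwwwwwwwww

Apply φ to wwwwwwww symbol by symbol: w→ww, w→ww, w→ww, w→ww, w→ww, w→ww, w→ww, w→ww; joined: ww ww ww ww ww ww ww ww.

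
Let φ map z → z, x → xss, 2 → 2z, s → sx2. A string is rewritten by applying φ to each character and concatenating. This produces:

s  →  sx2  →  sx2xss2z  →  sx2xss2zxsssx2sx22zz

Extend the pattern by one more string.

Replace each of the 20 characters of sx2xss2zxsssx2sx22zz in place — sx2 xss 2z xss sx2 sx2 2z z xss sx2 sx2 sx2 xss 2z sx2 xss 2z 2z z z — and concatenate.

sx2xss2zxsssx2sx22zzxsssx2sx2sx2xss2zsx2xss2z2zzz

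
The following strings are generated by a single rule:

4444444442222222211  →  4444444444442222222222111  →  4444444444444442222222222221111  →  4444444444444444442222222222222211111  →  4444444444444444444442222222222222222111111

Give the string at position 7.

4444444444444444444444444442222222222222222222211111111

Term n consists of 3n 4's, followed by 2n+2 2's, followed by n-1 1's, where the shown terms are n = 3, 4, 5, 6, 7.
Setting n = 9 gives 27, 20, 8 characters in each block.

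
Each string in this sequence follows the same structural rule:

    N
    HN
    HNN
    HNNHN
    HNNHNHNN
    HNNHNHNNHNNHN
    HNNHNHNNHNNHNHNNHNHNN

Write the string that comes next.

HNNHNHNNHNNHNHNNHNHNNHNNHNHNNHNNHN

Each term (from the third on) is the previous term followed by the one before it: term 3 = HN·N = HNN.
The next term joins HNNHNHNNHNNHNHNNHNHNN and HNNHNHNNHNNHN.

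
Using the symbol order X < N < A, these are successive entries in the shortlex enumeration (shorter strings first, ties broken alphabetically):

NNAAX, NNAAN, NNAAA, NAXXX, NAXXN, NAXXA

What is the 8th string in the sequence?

Advancing 2 positions from NAXXA through NAXXA → NAXNX reaches term 8.

NAXNN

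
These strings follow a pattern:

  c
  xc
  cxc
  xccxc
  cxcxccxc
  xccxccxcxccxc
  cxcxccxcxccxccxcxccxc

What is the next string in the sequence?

This is a Fibonacci-style word recurrence s(k) = s(k−2)·s(k−1): e.g. c·xc = cxc.
So term 8 is xccxccxcxccxc·cxcxccxcxccxccxcxccxc.

xccxccxcxccxccxcxccxcxccxccxcxccxc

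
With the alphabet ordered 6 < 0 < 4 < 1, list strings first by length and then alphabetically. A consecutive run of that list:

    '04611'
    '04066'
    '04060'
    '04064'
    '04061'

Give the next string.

Find the rightmost character of 04061 below 1, bump it to the next letter, and reset everything to its right to 6.

04006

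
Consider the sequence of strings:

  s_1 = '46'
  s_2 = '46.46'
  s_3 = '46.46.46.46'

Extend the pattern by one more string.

Every step duplicates the string with '.' between the halves.
Doubling 46.46.46.46 with '.' between the halves:

46.46.46.46.46.46.46.46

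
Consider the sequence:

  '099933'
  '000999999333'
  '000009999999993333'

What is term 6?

000000000009999999999999999993333333

Term n consists of 2n-1 0's, followed by 3n 9's, followed by n+1 3's (n = 1, 2, …).
For term 6, n = 6, so the run lengths are 11, 18, 7.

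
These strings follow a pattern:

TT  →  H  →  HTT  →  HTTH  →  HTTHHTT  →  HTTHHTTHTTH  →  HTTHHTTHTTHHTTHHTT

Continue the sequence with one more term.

From term 3 onward, concatenate the last term with the second-to-last: H·TT = HTT, HTT·H = HTTH, …
The next term joins HTTHHTTHTTHHTTHHTT and HTTHHTTHTTH.

HTTHHTTHTTHHTTHHTTHTTHHTTHTTH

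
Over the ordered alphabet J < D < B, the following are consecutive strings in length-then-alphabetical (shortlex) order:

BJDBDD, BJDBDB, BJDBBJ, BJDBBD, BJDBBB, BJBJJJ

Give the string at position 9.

BJBJDJ

Advancing 3 positions from BJBJJJ through BJBJJJ → BJBJJD → BJBJJB reaches term 9.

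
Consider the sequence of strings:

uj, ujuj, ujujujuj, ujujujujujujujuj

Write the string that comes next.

ujujujujujujujujujujujujujujujuj

Each string is two copies of the previous one concatenated.
So the next term is two copies of ujujujujujujujuj.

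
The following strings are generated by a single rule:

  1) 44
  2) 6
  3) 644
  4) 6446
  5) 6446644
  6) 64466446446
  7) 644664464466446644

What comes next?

64466446446644664464466446446

Each term (from the third on) is the previous term followed by the one before it: term 3 = 6·44 = 644.
The next term joins 644664464466446644 and 64466446446.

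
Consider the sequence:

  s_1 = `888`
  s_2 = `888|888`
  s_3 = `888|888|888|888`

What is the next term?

s(k+1) = s(k)·|·s(k) — each term doubles the last with '|' between the halves.
Doubling 888|888|888|888 with '|' between the halves:

888|888|888|888|888|888|888|888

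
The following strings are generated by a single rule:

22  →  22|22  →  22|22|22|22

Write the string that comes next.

s(k+1) = s(k)·|·s(k) — each term doubles the last with '|' between the halves.
Doubling 22|22|22|22 with '|' between the halves:

22|22|22|22|22|22|22|22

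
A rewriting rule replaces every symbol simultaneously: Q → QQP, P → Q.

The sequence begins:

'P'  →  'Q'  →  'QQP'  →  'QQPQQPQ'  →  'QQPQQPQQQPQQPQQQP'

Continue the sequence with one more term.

Rewriting the 17 symbols of QQPQQPQQQPQQPQQQP one by one yields QQP QQP Q QQP QQP Q QQP QQP QQP Q QQP QQP Q QQP QQP QQP Q; concatenated:

QQPQQPQQQPQQPQQQPQQPQQPQQQPQQPQQQPQQPQQPQ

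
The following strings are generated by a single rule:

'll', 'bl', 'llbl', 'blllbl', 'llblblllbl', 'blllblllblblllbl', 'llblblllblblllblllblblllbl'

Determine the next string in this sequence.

blllblllblblllblllblblllblblllblllblblllbl

This is a Fibonacci-style word recurrence s(k) = s(k−2)·s(k−1): e.g. ll·bl = llbl.
So term 8 is blllblllblblllbl·llblblllblblllblllblblllbl.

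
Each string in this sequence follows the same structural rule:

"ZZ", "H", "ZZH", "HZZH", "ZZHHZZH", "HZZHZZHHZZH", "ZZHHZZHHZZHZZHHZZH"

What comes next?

Each term (from the third on) is the two preceding terms concatenated in order: term 3 = ZZ·H = ZZH.
So term 8 is HZZHZZHHZZH·ZZHHZZHHZZHZZHHZZH.

HZZHZZHHZZHZZHHZZHHZZHZZHHZZH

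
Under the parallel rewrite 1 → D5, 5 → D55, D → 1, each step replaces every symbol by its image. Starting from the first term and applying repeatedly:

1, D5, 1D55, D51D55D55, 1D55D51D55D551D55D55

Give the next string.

Replace each of the 20 characters of 1D55D51D55D551D55D55 in place — D5 1 D55 D55 1 D55 D5 1 D55 D55 1 D55 D55 D5 1 D55 D55 1 D55 D55 — and concatenate.

D51D55D551D55D51D55D551D55D55D51D55D551D55D55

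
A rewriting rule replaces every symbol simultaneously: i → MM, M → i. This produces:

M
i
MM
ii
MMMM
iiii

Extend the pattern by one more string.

Apply φ to iiii symbol by symbol: i→MM, i→MM, i→MM, i→MM; joined: MM MM MM MM.

MMMMMMMM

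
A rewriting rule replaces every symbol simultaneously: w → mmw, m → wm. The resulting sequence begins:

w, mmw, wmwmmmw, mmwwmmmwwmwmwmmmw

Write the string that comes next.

Applying the rule to each of the 17 symbols of mmwwmmmwwmwmwmmmw gives the pieces wm wm mmw mmw wm wm wm mmw mmw wm mmw wm mmw wm wm wm mmw, which concatenate to the answer.

wmwmmmwmmwwmwmwmmmwmmwwmmmwwmmmwwmwmwmmmw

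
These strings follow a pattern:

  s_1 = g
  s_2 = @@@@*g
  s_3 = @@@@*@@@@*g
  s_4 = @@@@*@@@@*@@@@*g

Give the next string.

The strings grow by a fixed prefix @@@@* each time.
Applying this once more to @@@@*@@@@*@@@@*g:

@@@@*@@@@*@@@@*@@@@*g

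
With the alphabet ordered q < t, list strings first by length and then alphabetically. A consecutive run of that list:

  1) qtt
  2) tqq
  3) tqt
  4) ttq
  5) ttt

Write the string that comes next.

After ttt the length-3 strings are exhausted; the first length-4 string is 4 copies of q.

qqqq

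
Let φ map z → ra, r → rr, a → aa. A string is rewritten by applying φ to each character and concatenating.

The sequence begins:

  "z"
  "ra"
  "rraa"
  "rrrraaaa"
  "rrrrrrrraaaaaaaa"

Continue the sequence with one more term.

Replace each of the 16 characters of rrrrrrrraaaaaaaa in place — rr rr rr rr rr rr rr rr aa aa aa aa aa aa aa aa — and concatenate.

rrrrrrrrrrrrrrrraaaaaaaaaaaaaaaa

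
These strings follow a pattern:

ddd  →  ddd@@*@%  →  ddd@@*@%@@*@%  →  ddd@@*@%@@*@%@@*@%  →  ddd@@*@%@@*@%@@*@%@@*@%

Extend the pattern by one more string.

The strings grow by a fixed suffix @@*@% each time.
Applying this once more to ddd@@*@%@@*@%@@*@%@@*@%:

ddd@@*@%@@*@%@@*@%@@*@%@@*@%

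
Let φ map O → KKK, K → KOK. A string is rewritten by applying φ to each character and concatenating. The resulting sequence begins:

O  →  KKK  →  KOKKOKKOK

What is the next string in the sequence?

Apply φ to KOKKOKKOK symbol by symbol: K→KOK, O→KKK, K→KOK, K→KOK, O→KKK, K→KOK, K→KOK, O→KKK, K→KOK; joined: KOK KKK KOK KOK KKK KOK KOK KKK KOK.

KOKKKKKOKKOKKKKKOKKOKKKKKOK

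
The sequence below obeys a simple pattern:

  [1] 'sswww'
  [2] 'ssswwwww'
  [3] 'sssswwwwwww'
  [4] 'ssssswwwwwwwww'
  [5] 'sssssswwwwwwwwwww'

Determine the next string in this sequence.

ssssssswwwwwwwwwwwww

Each string has the form s^{n+1} w^{2n+1} (n = 1, 2, …).
Setting n = 6 gives 7, 13 characters in each block.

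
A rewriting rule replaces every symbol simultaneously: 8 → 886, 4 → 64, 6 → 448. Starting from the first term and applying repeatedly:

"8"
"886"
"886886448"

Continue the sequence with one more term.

Apply φ to 886886448 symbol by symbol: 8→886, 8→886, 6→448, 8→886, 8→886, 6→448, 4→64, 4→64, 8→886; joined: 886 886 448 886 886 448 64 64 886.

8868864488868864486464886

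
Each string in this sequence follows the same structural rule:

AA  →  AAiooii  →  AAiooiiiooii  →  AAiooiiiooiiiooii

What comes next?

Each term is the previous one with iooii appended.
One more step from AAiooiiiooiiiooii gives the answer.

AAiooiiiooiiiooiiiooii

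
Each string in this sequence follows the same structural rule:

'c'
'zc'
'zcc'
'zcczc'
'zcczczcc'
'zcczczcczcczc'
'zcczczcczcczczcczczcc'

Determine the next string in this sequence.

This is a Fibonacci-style word recurrence s(k) = s(k−1)·s(k−2): e.g. zc·c = zcc.
The next term joins zcczczcczcczczcczczcc and zcczczcczcczc.

zcczczcczcczczcczczcczcczczcczcczc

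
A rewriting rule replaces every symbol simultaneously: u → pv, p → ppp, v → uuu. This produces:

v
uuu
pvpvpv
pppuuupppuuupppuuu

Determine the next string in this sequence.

ppppppppppvpvpvppppppppppvpvpvppppppppppvpvpv

Replace each of the 18 characters of pppuuupppuuupppuuu in place — ppp ppp ppp pv pv pv ppp ppp ppp pv pv pv ppp ppp ppp pv pv pv — and concatenate.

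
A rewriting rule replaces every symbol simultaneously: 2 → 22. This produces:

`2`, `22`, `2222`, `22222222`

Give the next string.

Rewriting each symbol of 22222222: 2→22, 2→22, 2→22, 2→22, 2→22, 2→22, 2→22, 2→22, which concatenates to 22 22 22 22 22 22 22 22.

2222222222222222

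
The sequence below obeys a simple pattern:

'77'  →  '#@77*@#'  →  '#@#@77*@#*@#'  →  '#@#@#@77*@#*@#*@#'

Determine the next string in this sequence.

Each term wraps the previous one in #@ on the left and *@# on the right.
So the next term is #@·#@#@#@77*@#*@#*@#·*@#.

#@#@#@#@77*@#*@#*@#*@#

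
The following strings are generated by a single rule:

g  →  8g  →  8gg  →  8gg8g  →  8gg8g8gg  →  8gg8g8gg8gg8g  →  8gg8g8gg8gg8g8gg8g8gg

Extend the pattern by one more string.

This is a Fibonacci-style word recurrence s(k) = s(k−1)·s(k−2): e.g. 8g·g = 8gg.
Continuing: 8gg8g8gg8gg8g8gg8g8gg · 8gg8g8gg8gg8g gives term 8.

8gg8g8gg8gg8g8gg8g8gg8gg8g8gg8gg8g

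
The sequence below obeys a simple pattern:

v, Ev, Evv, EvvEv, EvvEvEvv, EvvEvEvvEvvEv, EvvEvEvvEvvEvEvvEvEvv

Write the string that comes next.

EvvEvEvvEvvEvEvvEvEvvEvvEvEvvEvvEv

Each term (from the third on) is the previous term followed by the one before it: term 3 = Ev·v = Evv.
So term 8 is EvvEvEvvEvvEvEvvEvEvv·EvvEvEvvEvvEv.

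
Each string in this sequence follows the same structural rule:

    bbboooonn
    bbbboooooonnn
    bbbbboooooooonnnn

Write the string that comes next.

Each string has the form b^{n+1} o^{2n} n^{n}, where the shown terms are n = 2, 3, 4.
Setting n = 5 gives 6, 10, 5 characters in each block.

bbbbbboooooooooonnnnn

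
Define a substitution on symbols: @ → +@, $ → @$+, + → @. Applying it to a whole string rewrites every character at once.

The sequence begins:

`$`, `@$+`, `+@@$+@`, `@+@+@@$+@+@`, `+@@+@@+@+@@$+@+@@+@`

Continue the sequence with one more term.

@+@+@@+@+@@+@@+@+@@$+@+@@+@+@@+@

Replace each of the 19 characters of +@@+@@+@+@@$+@+@@+@ in place — @ +@ +@ @ +@ +@ @ +@ @ +@ +@ @$+ @ +@ @ +@ +@ @ +@ — and concatenate.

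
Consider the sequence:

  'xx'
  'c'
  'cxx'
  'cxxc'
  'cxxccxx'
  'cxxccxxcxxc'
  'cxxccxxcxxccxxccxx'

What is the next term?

Each term (from the third on) is the previous term followed by the one before it: term 3 = c·xx = cxx.
So term 8 is cxxccxxcxxccxxccxx·cxxccxxcxxc.

cxxccxxcxxccxxccxxcxxccxxcxxc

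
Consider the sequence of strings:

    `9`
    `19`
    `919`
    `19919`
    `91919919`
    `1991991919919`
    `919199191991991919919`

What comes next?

This is a Fibonacci-style word recurrence s(k) = s(k−2)·s(k−1): e.g. 9·19 = 919.
The next term joins 1991991919919 and 919199191991991919919.

1991991919919919199191991991919919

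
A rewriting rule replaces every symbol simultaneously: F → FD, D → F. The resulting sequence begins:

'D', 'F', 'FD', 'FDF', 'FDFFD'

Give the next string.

Expanding FDFFD: F→FD, D→F, F→FD, F→FD, D→F. Concatenated: FD F FD FD F.

FDFFDFDF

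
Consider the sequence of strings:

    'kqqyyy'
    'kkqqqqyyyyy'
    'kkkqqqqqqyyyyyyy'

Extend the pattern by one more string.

kkkkqqqqqqqqyyyyyyyyy

Each string has the form k^{n} q^{2n} y^{2n+1} (n = 1, 2, …).
At n = 4 the blocks have lengths 4, 8, 9.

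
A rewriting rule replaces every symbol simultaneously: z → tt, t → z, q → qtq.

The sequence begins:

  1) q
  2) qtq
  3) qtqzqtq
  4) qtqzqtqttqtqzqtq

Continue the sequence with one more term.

φ(qtqzqtqttqtqzqtq) expands symbol-by-symbol to qtq z qtq tt qtq z qtq z z qtq z qtq tt qtq z qtq; joining the 16 pieces gives the next term.

qtqzqtqttqtqzqtqzzqtqzqtqttqtqzqtq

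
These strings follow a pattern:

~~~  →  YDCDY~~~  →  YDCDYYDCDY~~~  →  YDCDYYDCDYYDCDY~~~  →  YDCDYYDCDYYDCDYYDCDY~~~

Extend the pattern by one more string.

Each term is the previous one with YDCDY prepended.
One more step from YDCDYYDCDYYDCDYYDCDY~~~ gives the answer.

YDCDYYDCDYYDCDYYDCDYYDCDY~~~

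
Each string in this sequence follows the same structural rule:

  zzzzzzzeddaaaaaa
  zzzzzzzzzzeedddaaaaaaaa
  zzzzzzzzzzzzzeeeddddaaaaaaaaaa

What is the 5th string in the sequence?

The n-th term is 3n+1 z's then n-1 e's then n d's then 2n+2 a's, where the shown terms are n = 2, 3, 4.
For term 5, n = 6, so the run lengths are 19, 5, 6, 14.

zzzzzzzzzzzzzzzzzzzeeeeeddddddaaaaaaaaaaaaaa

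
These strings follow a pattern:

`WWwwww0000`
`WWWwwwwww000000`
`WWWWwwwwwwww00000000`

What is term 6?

WWWWWWWwwwwwwwwwwwwww00000000000000

Term n consists of n+1 W's, followed by 2n+2 w's, followed by 2n+2 0's (n = 1, 2, …).
For term 6, n = 6, so the run lengths are 7, 14, 14.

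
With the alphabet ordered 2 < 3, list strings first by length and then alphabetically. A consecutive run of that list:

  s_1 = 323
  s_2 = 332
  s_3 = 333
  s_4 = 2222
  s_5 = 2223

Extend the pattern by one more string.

Treat 2223 as a base-2 numeral over the given alphabet and add one, carrying through any trailing 3's.

2232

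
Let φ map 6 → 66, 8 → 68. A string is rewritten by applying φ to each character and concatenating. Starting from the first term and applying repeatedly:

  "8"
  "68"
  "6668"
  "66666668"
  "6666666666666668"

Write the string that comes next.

φ(6666666666666668) expands symbol-by-symbol to 66 66 66 66 66 66 66 66 66 66 66 66 66 66 66 68; joining the 16 pieces gives the next term.

66666666666666666666666666666668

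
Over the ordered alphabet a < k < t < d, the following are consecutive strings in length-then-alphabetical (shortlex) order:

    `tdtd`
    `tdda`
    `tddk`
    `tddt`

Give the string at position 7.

Advancing 3 positions from tddt through tddt → tddd → daaa reaches term 7.

daak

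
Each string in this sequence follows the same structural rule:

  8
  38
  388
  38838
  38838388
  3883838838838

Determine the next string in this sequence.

This is a Fibonacci-style word recurrence s(k) = s(k−1)·s(k−2): e.g. 38·8 = 388.
Continuing: 3883838838838 · 38838388 gives term 7.

388383883883838838388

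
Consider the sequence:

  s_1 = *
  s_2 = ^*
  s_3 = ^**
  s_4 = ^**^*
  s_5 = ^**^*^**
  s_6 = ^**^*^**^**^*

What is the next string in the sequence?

^**^*^**^**^*^**^*^**

Each term (from the third on) is the previous term followed by the one before it: term 3 = ^*·* = ^**.
The next term joins ^**^*^**^**^* and ^**^*^**.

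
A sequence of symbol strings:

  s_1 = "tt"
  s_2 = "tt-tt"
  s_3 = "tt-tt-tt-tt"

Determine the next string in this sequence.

Every step duplicates the string with '-' between the halves.
So the next term is two copies of tt-tt-tt-tt with '-' between the halves.

tt-tt-tt-tt-tt-tt-tt-tt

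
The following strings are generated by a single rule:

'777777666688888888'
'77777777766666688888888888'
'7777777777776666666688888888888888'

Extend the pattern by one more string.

777777777777777666666666688888888888888888

Term n consists of 3n 7's, followed by 2n 6's, followed by 3n+2 8's, where the shown terms are n = 2, 3, 4.
At n = 5 the blocks have lengths 15, 10, 17.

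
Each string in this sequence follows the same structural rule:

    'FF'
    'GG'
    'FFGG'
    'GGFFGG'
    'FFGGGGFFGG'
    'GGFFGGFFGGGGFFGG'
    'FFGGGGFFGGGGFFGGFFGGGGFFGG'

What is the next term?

From term 3 onward, concatenate the second-to-last term with the last: FF·GG = FFGG, GG·FFGG = GGFFGG, …
Continuing: GGFFGGFFGGGGFFGG · FFGGGGFFGGGGFFGGFFGGGGFFGG gives term 8.

GGFFGGFFGGGGFFGGFFGGGGFFGGGGFFGGFFGGGGFFGG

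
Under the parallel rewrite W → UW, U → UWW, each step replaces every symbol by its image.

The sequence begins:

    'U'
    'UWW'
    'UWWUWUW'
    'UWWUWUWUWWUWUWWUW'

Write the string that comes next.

Replace each of the 17 characters of UWWUWUWUWWUWUWWUW in place — UWW UW UW UWW UW UWW UW UWW UW UW UWW UW UWW UW UW UWW UW — and concatenate.

UWWUWUWUWWUWUWWUWUWWUWUWUWWUWUWWUWUWUWWUW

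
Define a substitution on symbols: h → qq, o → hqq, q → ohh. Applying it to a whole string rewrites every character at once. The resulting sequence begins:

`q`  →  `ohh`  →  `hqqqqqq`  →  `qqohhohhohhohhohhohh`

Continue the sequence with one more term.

ohhohhhqqqqqqhqqqqqqhqqqqqqhqqqqqqhqqqqqqhqqqqqq

φ(qqohhohhohhohhohhohh) expands symbol-by-symbol to ohh ohh hqq qq qq hqq qq qq hqq qq qq hqq qq qq hqq qq qq hqq qq qq; joining the 20 pieces gives the next term.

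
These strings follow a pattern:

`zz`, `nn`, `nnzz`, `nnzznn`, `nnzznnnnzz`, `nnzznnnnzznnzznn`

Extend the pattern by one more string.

Each term (from the third on) is the previous term followed by the one before it: term 3 = nn·zz = nnzz.
Continuing: nnzznnnnzznnzznn · nnzznnnnzz gives term 7.

nnzznnnnzznnzznnnnzznnnnzz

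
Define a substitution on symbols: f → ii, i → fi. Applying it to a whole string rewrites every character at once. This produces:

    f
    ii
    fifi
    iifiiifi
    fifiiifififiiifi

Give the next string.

φ(fifiiifififiiifi) expands symbol-by-symbol to ii fi ii fi fi fi ii fi ii fi ii fi fi fi ii fi; joining the 16 pieces gives the next term.

iifiiifififiiifiiifiiifififiiifi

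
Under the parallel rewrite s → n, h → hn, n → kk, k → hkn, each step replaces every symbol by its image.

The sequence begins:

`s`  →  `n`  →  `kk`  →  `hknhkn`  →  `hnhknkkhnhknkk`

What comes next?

hnkkhnhknkkhknhknhnkkhnhknkkhknhkn

φ(hnhknkkhnhknkk) expands symbol-by-symbol to hn kk hn hkn kk hkn hkn hn kk hn hkn kk hkn hkn; joining the 14 pieces gives the next term.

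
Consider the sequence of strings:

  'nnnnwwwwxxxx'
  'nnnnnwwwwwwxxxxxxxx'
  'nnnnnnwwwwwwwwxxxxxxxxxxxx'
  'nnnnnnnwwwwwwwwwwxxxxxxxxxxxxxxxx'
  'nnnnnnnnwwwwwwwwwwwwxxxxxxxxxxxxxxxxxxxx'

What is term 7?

Term n consists of n+3 n's, followed by 2n+2 w's, followed by 4n x's (n = 1, 2, …).
Setting n = 7 gives 10, 16, 28 characters in each block.

nnnnnnnnnnwwwwwwwwwwwwwwwwxxxxxxxxxxxxxxxxxxxxxxxxxxxx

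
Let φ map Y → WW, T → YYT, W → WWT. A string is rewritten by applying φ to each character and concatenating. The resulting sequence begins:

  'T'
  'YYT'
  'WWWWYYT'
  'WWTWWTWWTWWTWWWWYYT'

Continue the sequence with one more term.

WWTWWTYYTWWTWWTYYTWWTWWTYYTWWTWWTYYTWWTWWTWWTWWTWWWWYYT

Applying the rule to each of the 19 symbols of WWTWWTWWTWWTWWWWYYT gives the pieces WWT WWT YYT WWT WWT YYT WWT WWT YYT WWT WWT YYT WWT WWT WWT WWT WW WW YYT, which concatenate to the answer.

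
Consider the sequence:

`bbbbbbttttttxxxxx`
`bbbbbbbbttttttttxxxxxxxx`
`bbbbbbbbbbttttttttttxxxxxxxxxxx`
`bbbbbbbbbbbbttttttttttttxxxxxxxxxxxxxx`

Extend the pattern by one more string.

Reading off run lengths: b runs 6, 8, 10, 12; t runs 6, 8, 10, 12; x runs 5, 8, 11, 14 — each is linear in n, where the shown terms are n = 2, 3, 4, 5.
For the next term, n = 6, so the run lengths are 14, 14, 17.

bbbbbbbbbbbbbbttttttttttttttxxxxxxxxxxxxxxxxx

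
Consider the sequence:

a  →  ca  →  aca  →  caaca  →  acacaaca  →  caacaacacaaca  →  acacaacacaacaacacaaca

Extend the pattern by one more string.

caacaacacaacaacacaacacaacaacacaaca

This is a Fibonacci-style word recurrence s(k) = s(k−2)·s(k−1): e.g. a·ca = aca.
The next term joins caacaacacaaca and acacaacacaacaacacaaca.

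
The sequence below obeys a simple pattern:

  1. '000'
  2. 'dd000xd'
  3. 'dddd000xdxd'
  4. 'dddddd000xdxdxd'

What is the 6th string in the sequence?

dddddddddd000xdxdxdxdxd

Every step adds dd to the front and xd to the end of the previous string.
From dddddd000xdxdxd, 2 further steps: dddddd000xdxdxd → dddddddd000xdxdxdxd → (answer).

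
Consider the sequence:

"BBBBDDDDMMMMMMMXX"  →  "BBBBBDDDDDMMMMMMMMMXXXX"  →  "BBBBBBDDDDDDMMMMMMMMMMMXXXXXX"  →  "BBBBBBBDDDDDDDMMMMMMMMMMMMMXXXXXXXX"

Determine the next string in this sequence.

The n-th term is n+2 B's then n+2 D's then 2n+3 M's then 2n-2 X's, where the shown terms are n = 2, 3, 4, 5.
At n = 6 the blocks have lengths 8, 8, 15, 10.

BBBBBBBBDDDDDDDDMMMMMMMMMMMMMMMXXXXXXXXXX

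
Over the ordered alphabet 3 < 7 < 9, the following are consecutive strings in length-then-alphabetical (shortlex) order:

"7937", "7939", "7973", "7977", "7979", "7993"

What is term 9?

9333

Stepping forward 3 times from 7993: 7993 → 7997 → 7999, then the target.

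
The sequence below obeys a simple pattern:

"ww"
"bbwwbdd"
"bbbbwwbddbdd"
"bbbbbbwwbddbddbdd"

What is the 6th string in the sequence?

Every step adds bb to the front and bdd to the end of the previous string.
From bbbbbbwwbddbddbdd, 2 further steps: bbbbbbwwbddbddbdd → bbbbbbbbwwbddbddbddbdd → (answer).

bbbbbbbbbbwwbddbddbddbddbdd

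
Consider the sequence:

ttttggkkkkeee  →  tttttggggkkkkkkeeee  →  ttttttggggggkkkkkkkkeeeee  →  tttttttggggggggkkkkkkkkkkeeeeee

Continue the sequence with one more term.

Term n consists of n+3 t's, followed by 2n g's, followed by 2n+2 k's, followed by n+2 e's (n = 1, 2, …).
At n = 5 the blocks have lengths 8, 10, 12, 7.

ttttttttggggggggggkkkkkkkkkkkkeeeeeee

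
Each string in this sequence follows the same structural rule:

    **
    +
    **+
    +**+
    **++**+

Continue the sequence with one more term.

+**+**++**+

From term 3 onward, concatenate the second-to-last term with the last: **·+ = **+, +·**+ = +**+, …
The next term joins +**+ and **++**+.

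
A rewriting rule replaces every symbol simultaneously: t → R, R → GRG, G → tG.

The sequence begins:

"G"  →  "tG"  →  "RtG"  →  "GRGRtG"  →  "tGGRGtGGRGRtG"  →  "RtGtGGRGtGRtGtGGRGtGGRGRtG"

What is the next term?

Applying the rule to each of the 26 symbols of RtGtGGRGtGRtGtGGRGtGGRGRtG gives the pieces GRG R tG R tG tG GRG tG R tG GRG R tG R tG tG GRG tG R tG tG GRG tG GRG R tG, which concatenate to the answer.

GRGRtGRtGtGGRGtGRtGGRGRtGRtGtGGRGtGRtGtGGRGtGGRGRtG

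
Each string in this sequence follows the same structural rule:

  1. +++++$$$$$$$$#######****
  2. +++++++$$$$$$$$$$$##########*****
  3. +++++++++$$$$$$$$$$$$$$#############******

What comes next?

+++++++++++$$$$$$$$$$$$$$$$$################*******

Reading off run lengths: + runs 5, 7, 9; $ runs 8, 11, 14; # runs 7, 10, 13; * runs 4, 5, 6 — each is linear in n, where the shown terms are n = 2, 3, 4.
Setting n = 5 gives 11, 17, 16, 7 characters in each block.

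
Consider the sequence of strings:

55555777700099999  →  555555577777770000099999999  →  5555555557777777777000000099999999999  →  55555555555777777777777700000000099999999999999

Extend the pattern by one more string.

555555555555577777777777777770000000000099999999999999999

Reading off run lengths: 5 runs 5, 7, 9, 11; 7 runs 4, 7, 10, 13; 0 runs 3, 5, 7, 9; 9 runs 5, 8, 11, 14 — each is linear in n, where the shown terms are n = 2, 3, 4, 5.
At n = 6 the blocks have lengths 13, 16, 11, 17.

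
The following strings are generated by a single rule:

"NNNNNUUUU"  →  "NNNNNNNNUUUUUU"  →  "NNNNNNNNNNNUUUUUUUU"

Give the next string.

The n-th term is 3n+2 N's then 2n+2 U's (n = 1, 2, …).
At n = 4 the blocks have lengths 14, 10.

NNNNNNNNNNNNNNUUUUUUUUUU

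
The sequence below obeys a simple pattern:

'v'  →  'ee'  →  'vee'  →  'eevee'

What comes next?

This is a Fibonacci-style word recurrence s(k) = s(k−2)·s(k−1): e.g. v·ee = vee.
So term 5 is vee·eevee.

veeeevee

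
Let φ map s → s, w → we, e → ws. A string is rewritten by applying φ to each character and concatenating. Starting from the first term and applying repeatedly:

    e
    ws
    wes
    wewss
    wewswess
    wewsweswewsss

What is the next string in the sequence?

wewsweswewsswewswesss

Replace each of the 13 characters of wewsweswewsss in place — we ws we s we ws s we ws we s s s — and concatenate.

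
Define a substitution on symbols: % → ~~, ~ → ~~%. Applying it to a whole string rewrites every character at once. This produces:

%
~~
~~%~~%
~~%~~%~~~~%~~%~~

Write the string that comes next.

φ(~~%~~%~~~~%~~%~~) expands symbol-by-symbol to ~~% ~~% ~~ ~~% ~~% ~~ ~~% ~~% ~~% ~~% ~~ ~~% ~~% ~~ ~~% ~~%; joining the 16 pieces gives the next term.

~~%~~%~~~~%~~%~~~~%~~%~~%~~%~~~~%~~%~~~~%~~%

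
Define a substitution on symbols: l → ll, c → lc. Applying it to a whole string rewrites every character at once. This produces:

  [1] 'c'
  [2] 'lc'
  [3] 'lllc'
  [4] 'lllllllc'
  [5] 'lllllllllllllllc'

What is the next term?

Rewriting the 16 symbols of lllllllllllllllc one by one yields ll ll ll ll ll ll ll ll ll ll ll ll ll ll ll lc; concatenated:

lllllllllllllllllllllllllllllllc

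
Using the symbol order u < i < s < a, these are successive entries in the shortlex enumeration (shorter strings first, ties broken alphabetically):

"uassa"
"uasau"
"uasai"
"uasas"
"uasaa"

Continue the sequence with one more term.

Treat uasaa as a base-4 numeral over the given alphabet and add one, carrying through any trailing a's.

uaauu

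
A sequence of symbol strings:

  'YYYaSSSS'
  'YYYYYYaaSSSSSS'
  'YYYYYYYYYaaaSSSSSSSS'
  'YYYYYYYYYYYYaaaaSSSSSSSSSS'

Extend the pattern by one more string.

Each string has the form Y^{3n} a^{n} S^{2n+2} (n = 1, 2, …).
For the next term, n = 5, so the run lengths are 15, 5, 12.

YYYYYYYYYYYYYYYaaaaaSSSSSSSSSSSS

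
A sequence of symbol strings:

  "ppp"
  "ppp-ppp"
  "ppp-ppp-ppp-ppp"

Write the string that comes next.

s(k+1) = s(k)·-·s(k) — each term doubles the last with '-' between the halves.
Doubling ppp-ppp-ppp-ppp with '-' between the halves:

ppp-ppp-ppp-ppp-ppp-ppp-ppp-ppp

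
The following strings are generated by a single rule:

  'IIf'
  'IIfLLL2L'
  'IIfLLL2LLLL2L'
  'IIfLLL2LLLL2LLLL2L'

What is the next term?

The strings grow by a fixed suffix LLL2L each time.
Applying this once more to IIfLLL2LLLL2LLLL2L:

IIfLLL2LLLL2LLLL2LLLL2L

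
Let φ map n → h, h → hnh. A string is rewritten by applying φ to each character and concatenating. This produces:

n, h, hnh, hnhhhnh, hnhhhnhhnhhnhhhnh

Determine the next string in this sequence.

Rewriting the 17 symbols of hnhhhnhhnhhnhhhnh one by one yields hnh h hnh hnh hnh h hnh hnh h hnh hnh h hnh hnh hnh h hnh; concatenated:

hnhhhnhhnhhnhhhnhhnhhhnhhnhhhnhhnhhnhhhnh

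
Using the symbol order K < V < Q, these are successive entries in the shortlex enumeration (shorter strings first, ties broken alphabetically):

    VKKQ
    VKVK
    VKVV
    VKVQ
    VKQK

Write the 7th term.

Advancing 2 positions from VKQK through VKQK → VKQV reaches term 7.

VKQQ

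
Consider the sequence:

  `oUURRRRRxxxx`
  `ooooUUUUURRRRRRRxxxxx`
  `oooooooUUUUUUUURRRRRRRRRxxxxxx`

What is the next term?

Term n consists of 3n-2 o's, followed by 3n-1 U's, followed by 2n+3 R's, followed by n+3 x's (n = 1, 2, …).
Setting n = 4 gives 10, 11, 11, 7 characters in each block.

ooooooooooUUUUUUUUUUURRRRRRRRRRRxxxxxxx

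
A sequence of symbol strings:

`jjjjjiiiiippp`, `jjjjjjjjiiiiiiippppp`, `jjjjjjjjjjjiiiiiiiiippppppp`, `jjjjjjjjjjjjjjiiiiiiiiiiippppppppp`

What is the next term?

Term n consists of 3n-1 j's, followed by 2n+1 i's, followed by 2n-1 p's, where the shown terms are n = 2, 3, 4, 5.
Setting n = 6 gives 17, 13, 11 characters in each block.

jjjjjjjjjjjjjjjjjiiiiiiiiiiiiippppppppppp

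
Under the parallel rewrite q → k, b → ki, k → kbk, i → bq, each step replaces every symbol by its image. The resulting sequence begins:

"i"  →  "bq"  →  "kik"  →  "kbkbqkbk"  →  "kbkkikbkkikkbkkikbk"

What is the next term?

Replace each of the 19 characters of kbkkikbkkikkbkkikbk in place — kbk ki kbk kbk bq kbk ki kbk kbk bq kbk kbk ki kbk kbk bq kbk ki kbk — and concatenate.

kbkkikbkkbkbqkbkkikbkkbkbqkbkkbkkikbkkbkbqkbkkikbk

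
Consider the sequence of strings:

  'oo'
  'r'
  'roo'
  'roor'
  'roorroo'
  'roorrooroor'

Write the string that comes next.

roorrooroorroorroo

From term 3 onward, concatenate the last term with the second-to-last: r·oo = roo, roo·r = roor, …
So term 7 is roorrooroor·roorroo.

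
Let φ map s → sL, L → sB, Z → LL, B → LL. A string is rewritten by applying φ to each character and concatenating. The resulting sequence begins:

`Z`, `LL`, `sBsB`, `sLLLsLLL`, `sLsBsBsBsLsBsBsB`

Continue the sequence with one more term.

Rewriting the 16 symbols of sLsBsBsBsLsBsBsB one by one yields sL sB sL LL sL LL sL LL sL sB sL LL sL LL sL LL; concatenated:

sLsBsLLLsLLLsLLLsLsBsLLLsLLLsLLL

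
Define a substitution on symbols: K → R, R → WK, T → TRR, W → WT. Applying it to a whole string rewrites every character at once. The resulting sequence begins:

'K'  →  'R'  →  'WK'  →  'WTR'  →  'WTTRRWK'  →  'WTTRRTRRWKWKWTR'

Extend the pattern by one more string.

WTTRRTRRWKWKTRRWKWKWTRWTRWTTRRWK

φ(WTTRRTRRWKWKWTR) expands symbol-by-symbol to WT TRR TRR WK WK TRR WK WK WT R WT R WT TRR WK; joining the 15 pieces gives the next term.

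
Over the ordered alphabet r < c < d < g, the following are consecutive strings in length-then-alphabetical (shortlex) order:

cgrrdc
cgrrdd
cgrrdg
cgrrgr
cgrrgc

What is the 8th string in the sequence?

cgrcrr

Stepping forward 3 times from cgrrgc: cgrrgc → cgrrgd → cgrrgg, then the target.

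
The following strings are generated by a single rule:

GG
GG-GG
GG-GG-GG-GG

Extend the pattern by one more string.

Each string is two copies of the previous one joined by '-'.
Doubling GG-GG-GG-GG with '-' between the halves:

GG-GG-GG-GG-GG-GG-GG-GG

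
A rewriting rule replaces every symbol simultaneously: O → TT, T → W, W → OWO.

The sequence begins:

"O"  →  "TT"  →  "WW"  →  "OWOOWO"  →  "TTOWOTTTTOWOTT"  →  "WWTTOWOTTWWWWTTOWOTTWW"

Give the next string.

OWOOWOWWTTOWOTTWWOWOOWOOWOOWOWWTTOWOTTWWOWOOWO

Applying the rule to each of the 22 symbols of WWTTOWOTTWWWWTTOWOTTWW gives the pieces OWO OWO W W TT OWO TT W W OWO OWO OWO OWO W W TT OWO TT W W OWO OWO, which concatenate to the answer.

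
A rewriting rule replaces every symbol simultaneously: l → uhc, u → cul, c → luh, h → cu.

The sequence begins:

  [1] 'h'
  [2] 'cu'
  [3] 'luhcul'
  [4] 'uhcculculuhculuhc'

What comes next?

φ(uhcculculuhculuhc) expands symbol-by-symbol to cul cu luh luh cul uhc luh cul uhc cul cu luh cul uhc cul cu luh; joining the 17 pieces gives the next term.

culculuhluhculuhcluhculuhcculculuhculuhcculculuh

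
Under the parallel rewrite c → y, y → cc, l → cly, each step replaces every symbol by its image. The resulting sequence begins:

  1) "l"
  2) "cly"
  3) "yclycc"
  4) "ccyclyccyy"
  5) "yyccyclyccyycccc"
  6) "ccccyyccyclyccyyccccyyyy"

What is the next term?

φ(ccccyyccyclyccyyccccyyyy) expands symbol-by-symbol to y y y y cc cc y y cc y cly cc y y cc cc y y y y cc cc cc cc; joining the 24 pieces gives the next term.

yyyyccccyyccyclyccyyccccyyyycccccccc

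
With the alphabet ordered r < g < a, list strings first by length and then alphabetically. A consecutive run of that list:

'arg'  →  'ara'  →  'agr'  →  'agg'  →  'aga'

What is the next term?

aar

Treat aga as a base-3 numeral over the given alphabet and add one, carrying through any trailing a's.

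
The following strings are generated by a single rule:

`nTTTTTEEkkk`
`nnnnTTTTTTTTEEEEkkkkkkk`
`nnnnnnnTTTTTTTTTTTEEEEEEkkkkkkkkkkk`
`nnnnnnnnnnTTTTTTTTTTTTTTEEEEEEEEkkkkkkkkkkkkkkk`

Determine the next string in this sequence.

Each string has the form n^{3n-2} T^{3n+2} E^{2n} k^{4n-1} (n = 1, 2, …).
At n = 5 the blocks have lengths 13, 17, 10, 19.

nnnnnnnnnnnnnTTTTTTTTTTTTTTTTTEEEEEEEEEEkkkkkkkkkkkkkkkkkkk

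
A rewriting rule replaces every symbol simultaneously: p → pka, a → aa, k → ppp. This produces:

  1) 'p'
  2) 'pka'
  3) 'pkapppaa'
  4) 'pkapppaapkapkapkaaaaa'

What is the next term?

Rewriting the 21 symbols of pkapppaapkapkapkaaaaa one by one yields pka ppp aa pka pka pka aa aa pka ppp aa pka ppp aa pka ppp aa aa aa aa aa; concatenated:

pkapppaapkapkapkaaaaapkapppaapkapppaapkapppaaaaaaaaaa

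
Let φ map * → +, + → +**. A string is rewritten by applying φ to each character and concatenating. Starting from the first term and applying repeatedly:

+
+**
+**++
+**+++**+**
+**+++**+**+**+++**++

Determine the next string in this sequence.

+**+++**+**+**+++**+++**+++**+**+**+++**+**

Replace each of the 21 characters of +**+++**+**+**+++**++ in place — +** + + +** +** +** + + +** + + +** + + +** +** +** + + +** +** — and concatenate.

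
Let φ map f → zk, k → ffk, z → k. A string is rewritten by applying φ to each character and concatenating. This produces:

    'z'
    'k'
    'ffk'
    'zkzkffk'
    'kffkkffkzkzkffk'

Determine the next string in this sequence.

Rewriting the 15 symbols of kffkkffkzkzkffk one by one yields ffk zk zk ffk ffk zk zk ffk k ffk k ffk zk zk ffk; concatenated:

ffkzkzkffkffkzkzkffkkffkkffkzkzkffk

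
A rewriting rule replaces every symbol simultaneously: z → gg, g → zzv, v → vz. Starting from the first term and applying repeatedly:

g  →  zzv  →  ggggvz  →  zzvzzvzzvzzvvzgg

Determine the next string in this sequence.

ggggvzggggvzggggvzggggvzvzggzzvzzv

Applying the rule to each of the 16 symbols of zzvzzvzzvzzvvzgg gives the pieces gg gg vz gg gg vz gg gg vz gg gg vz vz gg zzv zzv, which concatenate to the answer.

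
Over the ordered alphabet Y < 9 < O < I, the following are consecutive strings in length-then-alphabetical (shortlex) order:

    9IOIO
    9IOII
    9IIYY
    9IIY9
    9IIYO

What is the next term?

The successor of 9IIYO increments the rightmost position that isn't already I and resets every position after it to Y.

9IIYI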